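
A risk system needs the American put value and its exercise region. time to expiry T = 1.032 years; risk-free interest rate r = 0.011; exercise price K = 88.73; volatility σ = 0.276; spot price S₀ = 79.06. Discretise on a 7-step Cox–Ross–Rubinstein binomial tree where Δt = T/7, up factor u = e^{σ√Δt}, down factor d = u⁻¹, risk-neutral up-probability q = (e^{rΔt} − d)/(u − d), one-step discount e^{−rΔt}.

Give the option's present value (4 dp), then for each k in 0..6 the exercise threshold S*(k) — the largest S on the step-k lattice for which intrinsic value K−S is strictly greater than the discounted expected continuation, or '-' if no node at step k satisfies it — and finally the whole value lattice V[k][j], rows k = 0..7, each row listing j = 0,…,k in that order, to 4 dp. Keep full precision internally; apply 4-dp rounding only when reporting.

price = 14.2707
boundary = - - - 57.5287 63.9601 71.1104 79.0600
tree:
14.2707
19.2400 8.9607
25.0100 13.0834 4.5457
31.2013 18.4186 7.3748 1.5105
36.9859 24.7699 11.6324 2.8089 0.1156
42.1889 31.2013 17.6196 5.2159 0.2231 0.0000
46.8687 36.9859 24.7699 9.6700 0.4308 0.0000 0.0000
51.0779 42.1889 31.2013 17.6196 0.8316 0.0000 0.0000 0.0000

Δt=0.14743  u=1.11179  d=0.89945  q=0.48117  discount=0.99838
step 7 (expiry): payoffs max(K−S,0) = 51.0779 42.1889 31.2013 17.6196 0.8316 0.0000 0.0000 0.0000
step 6: (k=6,j=0): S=41.8613, (K−S)⁺=46.8687, hold=46.7249 ⇒ V=46.8687 exercise | (k=6,j=1): S=51.7441, (K−S)⁺=36.9859, hold=36.8421 ⇒ V=36.9859 exercise | (k=6,j=2): S=63.9601, (K−S)⁺=24.7699, hold=24.6262 ⇒ V=24.7699 exercise | (k=6,j=3): S=79.0600, (K−S)⁺=9.6700, hold=9.5262 ⇒ V=9.6700 exercise | (k=6,j=4): S=97.7248, (K−S)⁺=0.0000, hold=0.4308 ⇒ V=0.4308 continue | (k=6,j=5): S=120.7961, (K−S)⁺=0.0000, hold=0.0000 ⇒ V=0.0000 continue | (k=6,j=6): S=149.3141, (K−S)⁺=0.0000, hold=0.0000 ⇒ V=0.0000 continue  boundary S*=79.0600
step 5: (k=5,j=0): S=46.5411, (K−S)⁺=42.1889, hold=42.0451 ⇒ V=42.1889 exercise | (k=5,j=1): S=57.5287, (K−S)⁺=31.2013, hold=31.0575 ⇒ V=31.2013 exercise | (k=5,j=2): S=71.1104, (K−S)⁺=17.6196, hold=17.4759 ⇒ V=17.6196 exercise | (k=5,j=3): S=87.8984, (K−S)⁺=0.8316, hold=5.2159 ⇒ V=5.2159 continue | (k=5,j=4): S=108.6498, (K−S)⁺=0.0000, hold=0.2231 ⇒ V=0.2231 continue | (k=5,j=5): S=134.3002, (K−S)⁺=0.0000, hold=0.0000 ⇒ V=0.0000 continue  boundary S*=71.1104
step 4: (k=4,j=0): S=51.7441, (K−S)⁺=36.9859, hold=36.8421 ⇒ V=36.9859 exercise | (k=4,j=1): S=63.9601, (K−S)⁺=24.7699, hold=24.6262 ⇒ V=24.7699 exercise | (k=4,j=2): S=79.0600, (K−S)⁺=9.6700, hold=11.6324 ⇒ V=11.6324 continue | (k=4,j=3): S=97.7248, (K−S)⁺=0.0000, hold=2.8089 ⇒ V=2.8089 continue | (k=4,j=4): S=120.7961, (K−S)⁺=0.0000, hold=0.1156 ⇒ V=0.1156 continue  boundary S*=63.9601
step 3: (k=3,j=0): S=57.5287, (K−S)⁺=31.2013, hold=31.0575 ⇒ V=31.2013 exercise | (k=3,j=1): S=71.1104, (K−S)⁺=17.6196, hold=18.4186 ⇒ V=18.4186 continue | (k=3,j=2): S=87.8984, (K−S)⁺=0.8316, hold=7.3748 ⇒ V=7.3748 continue | (k=3,j=3): S=108.6498, (K−S)⁺=0.0000, hold=1.5105 ⇒ V=1.5105 continue  boundary S*=57.5287
step 2: (k=2,j=0): S=63.9601, (K−S)⁺=24.7699, hold=25.0100 ⇒ V=25.0100 continue | (k=2,j=1): S=79.0600, (K−S)⁺=9.6700, hold=13.0834 ⇒ V=13.0834 continue | (k=2,j=2): S=97.7248, (K−S)⁺=0.0000, hold=4.5457 ⇒ V=4.5457 continue  boundary S*=-
step 1: (k=1,j=0): S=71.1104, (K−S)⁺=17.6196, hold=19.2400 ⇒ V=19.2400 continue | (k=1,j=1): S=87.8984, (K−S)⁺=0.8316, hold=8.9607 ⇒ V=8.9607 continue  boundary S*=-
step 0: (k=0,j=0): S=79.0600, (K−S)⁺=9.6700, hold=14.2707 ⇒ V=14.2707 continue  boundary S*=-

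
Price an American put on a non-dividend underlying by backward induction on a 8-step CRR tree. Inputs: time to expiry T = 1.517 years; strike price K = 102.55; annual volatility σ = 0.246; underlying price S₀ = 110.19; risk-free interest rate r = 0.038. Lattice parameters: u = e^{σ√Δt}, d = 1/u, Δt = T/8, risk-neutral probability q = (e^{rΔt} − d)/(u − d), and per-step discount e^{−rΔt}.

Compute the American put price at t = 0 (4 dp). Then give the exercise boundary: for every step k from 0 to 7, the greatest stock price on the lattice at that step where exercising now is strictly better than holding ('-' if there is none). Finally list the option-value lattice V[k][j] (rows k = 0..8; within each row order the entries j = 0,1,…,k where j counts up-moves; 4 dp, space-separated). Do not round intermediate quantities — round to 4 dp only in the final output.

price = 7.4602
boundary = - - - - 71.7878 79.9049 71.7878 79.9049
tree:
7.4602
11.1902 3.9387
16.2775 6.4016 1.5994
22.8443 10.1226 2.8738 0.3826
30.7622 15.4688 5.0671 0.7816 0.0000
38.0548 22.6451 8.7095 1.5966 0.0000 0.0000
44.6065 30.7622 14.4386 3.2615 0.0000 0.0000 0.0000
50.4927 38.0548 22.6451 6.6625 0.0000 0.0000 0.0000 0.0000
55.7809 44.6065 30.7622 13.6102 0.0000 0.0000 0.0000 0.0000 0.0000

Δt=0.18962, u=1.11307, d=0.89842, q=0.50693, disc=e^(-rΔt)=0.99282
k=8 terminal: V=max(K-S,0) → 55.7809 44.6065 30.7622 13.6102 0.0000 0.0000 0.0000 0.0000 0.0000
k=7: j=0 S=52.0573 intr=50.4927 cont=49.7564 V=50.4927[EX]; j=1 S=64.4952 intr=38.0548 cont=37.3185 V=38.0548[EX]; j=2 S=79.9049 intr=22.6451 cont=21.9088 V=22.6451[EX]; j=3 S=98.9964 intr=3.5536 cont=6.6625 V=6.6625[hold]; j=4 S=122.6493 intr=0.0000 cont=0.0000 V=0.0000[hold]; j=5 S=151.9536 intr=0.0000 cont=0.0000 V=0.0000[hold]; j=6 S=188.2595 intr=0.0000 cont=0.0000 V=0.0000[hold]; j=7 S=233.2399 intr=0.0000 cont=0.0000 V=0.0000[hold]  S*(7)=79.9049
k=6: j=0 S=57.9435 intr=44.6065 cont=43.8702 V=44.6065[EX]; j=1 S=71.7878 intr=30.7622 cont=30.0259 V=30.7622[EX]; j=2 S=88.9398 intr=13.6102 cont=14.4386 V=14.4386[hold]; j=3 S=110.1900 intr=0.0000 cont=3.2615 V=3.2615[hold]; j=4 S=136.5174 intr=0.0000 cont=0.0000 V=0.0000[hold]; j=5 S=169.1352 intr=0.0000 cont=0.0000 V=0.0000[hold]; j=6 S=209.5462 intr=0.0000 cont=0.0000 V=0.0000[hold]  S*(6)=71.7878
k=5: j=0 S=64.4952 intr=38.0548 cont=37.3185 V=38.0548[EX]; j=1 S=79.9049 intr=22.6451 cont=22.3257 V=22.6451[EX]; j=2 S=98.9964 intr=3.5536 cont=8.7095 V=8.7095[hold]; j=3 S=122.6493 intr=0.0000 cont=1.5966 V=1.5966[hold]; j=4 S=151.9536 intr=0.0000 cont=0.0000 V=0.0000[hold]; j=5 S=188.2595 intr=0.0000 cont=0.0000 V=0.0000[hold]  S*(5)=79.9049
k=4: j=0 S=71.7878 intr=30.7622 cont=30.0259 V=30.7622[EX]; j=1 S=88.9398 intr=13.6102 cont=15.4688 V=15.4688[hold]; j=2 S=110.1900 intr=0.0000 cont=5.0671 V=5.0671[hold]; j=3 S=136.5174 intr=0.0000 cont=0.7816 V=0.7816[hold]; j=4 S=169.1352 intr=0.0000 cont=0.0000 V=0.0000[hold]  S*(4)=71.7878
k=3: j=0 S=79.9049 intr=22.6451 cont=22.8443 V=22.8443[hold]; j=1 S=98.9964 intr=3.5536 cont=10.1226 V=10.1226[hold]; j=2 S=122.6493 intr=0.0000 cont=2.8738 V=2.8738[hold]; j=3 S=151.9536 intr=0.0000 cont=0.3826 V=0.3826[hold]  S*(3)=-
k=2: j=0 S=88.9398 intr=13.6102 cont=16.2775 V=16.2775[hold]; j=1 S=110.1900 intr=0.0000 cont=6.4016 V=6.4016[hold]; j=2 S=136.5174 intr=0.0000 cont=1.5994 V=1.5994[hold]  S*(2)=-
k=1: j=0 S=98.9964 intr=3.5536 cont=11.1902 V=11.1902[hold]; j=1 S=122.6493 intr=0.0000 cont=3.9387 V=3.9387[hold]  S*(1)=-
k=0: j=0 S=110.1900 intr=0.0000 cont=7.4602 V=7.4602[hold]  S*(0)=-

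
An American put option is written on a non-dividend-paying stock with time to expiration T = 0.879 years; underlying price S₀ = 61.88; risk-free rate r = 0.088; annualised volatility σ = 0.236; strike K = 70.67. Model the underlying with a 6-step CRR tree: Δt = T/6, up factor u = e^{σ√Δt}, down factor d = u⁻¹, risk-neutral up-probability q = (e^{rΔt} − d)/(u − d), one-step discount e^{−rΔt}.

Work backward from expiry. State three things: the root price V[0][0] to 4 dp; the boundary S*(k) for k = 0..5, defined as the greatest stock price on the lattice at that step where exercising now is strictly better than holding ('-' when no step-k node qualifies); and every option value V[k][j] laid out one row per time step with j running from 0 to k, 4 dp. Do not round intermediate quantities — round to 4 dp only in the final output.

price = 9.2026
boundary = - 56.5354 51.6524 56.5354 61.8800 56.5354
tree:
9.2026
14.1346 5.3710
19.0176 8.9234 2.5814
23.4788 14.1346 4.8561 0.7749
27.5547 19.0176 8.7900 1.7412 0.0000
31.2786 23.4788 14.1346 3.9121 0.0000 0.0000
34.6808 27.5547 19.0176 8.7900 0.0000 0.0000 0.0000

Δt=0.14650, u=1.09454, d=0.91363, q=0.54916, disc=e^(-rΔt)=0.98719
k=6 terminal: V=max(K-S,0) → 34.6808 27.5547 19.0176 8.7900 0.0000 0.0000 0.0000
k=5: j=0 S=39.3914 intr=31.2786 cont=30.3733 V=31.2786[EX]; j=1 S=47.1912 intr=23.4788 cont=22.5736 V=23.4788[EX]; j=2 S=56.5354 intr=14.1346 cont=13.2294 V=14.1346[EX]; j=3 S=67.7298 intr=2.9402 cont=3.9121 V=3.9121[hold]; j=4 S=81.1408 intr=0.0000 cont=0.0000 V=0.0000[hold]; j=5 S=97.2073 intr=0.0000 cont=0.0000 V=0.0000[hold]  S*(5)=56.5354
k=4: j=0 S=43.1153 intr=27.5547 cont=26.6495 V=27.5547[EX]; j=1 S=51.6524 intr=19.0176 cont=18.1123 V=19.0176[EX]; j=2 S=61.8800 intr=8.7900 cont=8.4117 V=8.7900[EX]; j=3 S=74.1327 intr=0.0000 cont=1.7412 V=1.7412[hold]; j=4 S=88.8115 intr=0.0000 cont=0.0000 V=0.0000[hold]  S*(4)=61.8800
k=3: j=0 S=47.1912 intr=23.4788 cont=22.5736 V=23.4788[EX]; j=1 S=56.5354 intr=14.1346 cont=13.2294 V=14.1346[EX]; j=2 S=67.7298 intr=2.9402 cont=4.8561 V=4.8561[hold]; j=3 S=81.1408 intr=0.0000 cont=0.7749 V=0.7749[hold]  S*(3)=56.5354
k=2: j=0 S=51.6524 intr=19.0176 cont=18.1123 V=19.0176[EX]; j=1 S=61.8800 intr=8.7900 cont=8.9234 V=8.9234[hold]; j=2 S=74.1327 intr=0.0000 cont=2.5814 V=2.5814[hold]  S*(2)=51.6524
k=1: j=0 S=56.5354 intr=14.1346 cont=13.3017 V=14.1346[EX]; j=1 S=67.7298 intr=2.9402 cont=5.3710 V=5.3710[hold]  S*(1)=56.5354
k=0: j=0 S=61.8800 intr=8.7900 cont=9.2026 V=9.2026[hold]  S*(0)=-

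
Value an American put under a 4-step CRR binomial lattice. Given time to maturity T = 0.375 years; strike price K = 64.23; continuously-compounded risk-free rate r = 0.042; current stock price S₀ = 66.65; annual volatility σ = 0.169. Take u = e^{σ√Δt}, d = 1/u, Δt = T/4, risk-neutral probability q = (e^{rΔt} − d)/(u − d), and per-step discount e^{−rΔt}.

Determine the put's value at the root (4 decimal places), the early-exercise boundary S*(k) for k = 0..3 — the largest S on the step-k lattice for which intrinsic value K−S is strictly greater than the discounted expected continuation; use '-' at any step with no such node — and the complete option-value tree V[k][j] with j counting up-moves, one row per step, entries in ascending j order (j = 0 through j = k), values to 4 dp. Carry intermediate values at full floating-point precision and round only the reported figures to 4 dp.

price = 1.4441
boundary = - - - 57.0666
tree:
1.4441
2.5696 0.4372
4.4105 0.9245 0.0000
7.1634 1.9546 0.0000 0.0000
10.0413 4.1327 0.0000 0.0000 0.0000

Δt=0.09375, u=1.05311, d=0.94957, q=0.52517, disc=e^(-rΔt)=0.99607
k=4 terminal: V=max(K-S,0) → 10.0413 4.1327 0.0000 0.0000 0.0000
k=3: j=0 S=57.0666 intr=7.1634 cont=6.9110 V=7.1634[EX]; j=1 S=63.2889 intr=0.9411 cont=1.9546 V=1.9546[hold]; j=2 S=70.1896 intr=0.0000 cont=0.0000 V=0.0000[hold]; j=3 S=77.8428 intr=0.0000 cont=0.0000 V=0.0000[hold]  S*(3)=57.0666
k=2: j=0 S=60.0973 intr=4.1327 cont=4.4105 V=4.4105[hold]; j=1 S=66.6500 intr=0.0000 cont=0.9245 V=0.9245[hold]; j=2 S=73.9172 intr=0.0000 cont=0.0000 V=0.0000[hold]  S*(2)=-
k=1: j=0 S=63.2889 intr=0.9411 cont=2.5696 V=2.5696[hold]; j=1 S=70.1896 intr=0.0000 cont=0.4372 V=0.4372[hold]  S*(1)=-
k=0: j=0 S=66.6500 intr=0.0000 cont=1.4441 V=1.4441[hold]  S*(0)=-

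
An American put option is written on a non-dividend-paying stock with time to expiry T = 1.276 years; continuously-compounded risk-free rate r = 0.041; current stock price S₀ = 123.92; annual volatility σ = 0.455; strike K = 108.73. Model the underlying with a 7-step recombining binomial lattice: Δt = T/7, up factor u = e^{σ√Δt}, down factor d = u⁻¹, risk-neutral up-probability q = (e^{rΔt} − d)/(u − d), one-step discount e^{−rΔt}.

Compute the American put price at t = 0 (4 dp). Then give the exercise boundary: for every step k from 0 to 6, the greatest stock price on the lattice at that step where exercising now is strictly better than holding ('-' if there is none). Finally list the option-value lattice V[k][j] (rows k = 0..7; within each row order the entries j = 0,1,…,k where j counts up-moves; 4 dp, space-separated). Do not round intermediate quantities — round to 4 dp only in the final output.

price = 14.7130
boundary = - - - - 56.9736 69.1896 84.0248
tree:
14.7130
21.2153 7.6379
29.6952 12.0206 2.8328
40.0840 18.4897 4.9398 0.5093
51.7564 27.6010 8.5416 0.9695 0.0000
61.8155 39.5404 14.6191 1.8457 0.0000 0.0000
70.0986 51.7564 24.7052 3.5137 0.0000 0.0000 0.0000
76.9193 61.8155 39.5404 6.6890 0.0000 0.0000 0.0000 0.0000

params: Δt=0.18229 u=1.21441 d=0.82344 q=0.47077 e^(-rΔt)=0.99255
t_7 payoffs: 76.9193 61.8155 39.5404 6.6890 0.0000 0.0000 0.0000 0.0000
t_6: node(6,0) S=38.6314 payoff=70.0986 vs cont=69.2890 → 70.0986 [stop]  node(6,1) S=56.9736 payoff=51.7564 vs cont=50.9468 → 51.7564 [stop]  node(6,2) S=84.0248 payoff=24.7052 vs cont=23.8956 → 24.7052 [stop]  node(6,3) S=123.9200 payoff=0.0000 vs cont=3.5137 → 3.5137 [wait]  node(6,4) S=182.7575 payoff=0.0000 vs cont=0.0000 → 0.0000 [wait]  node(6,5) S=269.5311 payoff=0.0000 vs cont=0.0000 → 0.0000 [wait]  node(6,6) S=397.5051 payoff=0.0000 vs cont=0.0000 → 0.0000 [wait]  ⇒ S*(6)=84.0248
t_5: node(5,0) S=46.9145 payoff=61.8155 vs cont=61.0059 → 61.8155 [stop]  node(5,1) S=69.1896 payoff=39.5404 vs cont=38.7308 → 39.5404 [stop]  node(5,2) S=102.0410 payoff=6.6890 vs cont=14.6191 → 14.6191 [wait]  node(5,3) S=150.4902 payoff=0.0000 vs cont=1.8457 → 1.8457 [wait]  node(5,4) S=221.9433 payoff=0.0000 vs cont=0.0000 → 0.0000 [wait]  node(5,5) S=327.3225 payoff=0.0000 vs cont=0.0000 → 0.0000 [wait]  ⇒ S*(5)=69.1896
t_4: node(4,0) S=56.9736 payoff=51.7564 vs cont=50.9468 → 51.7564 [stop]  node(4,1) S=84.0248 payoff=24.7052 vs cont=27.6010 → 27.6010 [wait]  node(4,2) S=123.9200 payoff=0.0000 vs cont=8.5416 → 8.5416 [wait]  node(4,3) S=182.7575 payoff=0.0000 vs cont=0.9695 → 0.9695 [wait]  node(4,4) S=269.5311 payoff=0.0000 vs cont=0.0000 → 0.0000 [wait]  ⇒ S*(4)=56.9736
t_3: node(3,0) S=69.1896 payoff=39.5404 vs cont=40.0840 → 40.0840 [wait]  node(3,1) S=102.0410 payoff=6.6890 vs cont=18.4897 → 18.4897 [wait]  node(3,2) S=150.4902 payoff=0.0000 vs cont=4.9398 → 4.9398 [wait]  node(3,3) S=221.9433 payoff=0.0000 vs cont=0.5093 → 0.5093 [wait]  ⇒ S*(3)=-
t_2: node(2,0) S=84.0248 payoff=24.7052 vs cont=29.6952 → 29.6952 [wait]  node(2,1) S=123.9200 payoff=0.0000 vs cont=12.0206 → 12.0206 [wait]  node(2,2) S=182.7575 payoff=0.0000 vs cont=2.8328 → 2.8328 [wait]  ⇒ S*(2)=-
t_1: node(1,0) S=102.0410 payoff=6.6890 vs cont=21.2153 → 21.2153 [wait]  node(1,1) S=150.4902 payoff=0.0000 vs cont=7.6379 → 7.6379 [wait]  ⇒ S*(1)=-
t_0: node(0,0) S=123.9200 payoff=0.0000 vs cont=14.7130 → 14.7130 [wait]  ⇒ S*(0)=-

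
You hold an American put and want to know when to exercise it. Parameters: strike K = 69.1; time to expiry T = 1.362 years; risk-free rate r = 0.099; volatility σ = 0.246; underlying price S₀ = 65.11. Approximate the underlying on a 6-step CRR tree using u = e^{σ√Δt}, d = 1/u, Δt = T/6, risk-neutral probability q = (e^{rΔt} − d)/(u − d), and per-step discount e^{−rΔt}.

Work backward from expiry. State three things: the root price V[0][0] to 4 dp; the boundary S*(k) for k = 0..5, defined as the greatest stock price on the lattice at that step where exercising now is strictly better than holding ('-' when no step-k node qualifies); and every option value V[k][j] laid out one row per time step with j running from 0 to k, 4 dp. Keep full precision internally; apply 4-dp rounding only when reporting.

price = 6.6226
boundary = - 57.9090 51.5044 57.9090 51.5044 57.9090
tree:
6.6226
11.1910 3.4057
17.5956 6.2830 1.3490
23.2919 11.1910 2.7936 0.3018
28.3581 17.5956 5.6692 0.7137 0.0000
32.8641 23.2919 11.1910 1.6875 0.0000 0.0000
36.8717 28.3581 17.5956 3.9900 0.0000 0.0000 0.0000

params: Δt=0.22700 u=1.12435 d=0.88940 q=0.56747 e^(-rΔt)=0.97778
t_6 payoffs: 36.8717 28.3581 17.5956 3.9900 0.0000 0.0000 0.0000
t_5: node(5,0) S=36.2359 payoff=32.8641 vs cont=31.3285 → 32.8641 [stop]  node(5,1) S=45.8081 payoff=23.2919 vs cont=21.7563 → 23.2919 [stop]  node(5,2) S=57.9090 payoff=11.1910 vs cont=9.6554 → 11.1910 [stop]  node(5,3) S=73.2065 payoff=0.0000 vs cont=1.6875 → 1.6875 [wait]  node(5,4) S=92.5450 payoff=0.0000 vs cont=0.0000 → 0.0000 [wait]  node(5,5) S=116.9920 payoff=0.0000 vs cont=0.0000 → 0.0000 [wait]  ⇒ S*(5)=57.9090
t_4: node(4,0) S=40.7419 payoff=28.3581 vs cont=26.8226 → 28.3581 [stop]  node(4,1) S=51.5044 payoff=17.5956 vs cont=16.0600 → 17.5956 [stop]  node(4,2) S=65.1100 payoff=3.9900 vs cont=5.6692 → 5.6692 [wait]  node(4,3) S=82.3097 payoff=0.0000 vs cont=0.7137 → 0.7137 [wait]  node(4,4) S=104.0530 payoff=0.0000 vs cont=0.0000 → 0.0000 [wait]  ⇒ S*(4)=51.5044
t_3: node(3,0) S=45.8081 payoff=23.2919 vs cont=21.7563 → 23.2919 [stop]  node(3,1) S=57.9090 payoff=11.1910 vs cont=10.5872 → 11.1910 [stop]  node(3,2) S=73.2065 payoff=0.0000 vs cont=2.7936 → 2.7936 [wait]  node(3,3) S=92.5450 payoff=0.0000 vs cont=0.3018 → 0.3018 [wait]  ⇒ S*(3)=57.9090
t_2: node(2,0) S=51.5044 payoff=17.5956 vs cont=16.0600 → 17.5956 [stop]  node(2,1) S=65.1100 payoff=3.9900 vs cont=6.2830 → 6.2830 [wait]  node(2,2) S=82.3097 payoff=0.0000 vs cont=1.3490 → 1.3490 [wait]  ⇒ S*(2)=51.5044
t_1: node(1,0) S=57.9090 payoff=11.1910 vs cont=10.9277 → 11.1910 [stop]  node(1,1) S=73.2065 payoff=0.0000 vs cont=3.4057 → 3.4057 [wait]  ⇒ S*(1)=57.9090
t_0: node(0,0) S=65.1100 payoff=3.9900 vs cont=6.6226 → 6.6226 [wait]  ⇒ S*(0)=-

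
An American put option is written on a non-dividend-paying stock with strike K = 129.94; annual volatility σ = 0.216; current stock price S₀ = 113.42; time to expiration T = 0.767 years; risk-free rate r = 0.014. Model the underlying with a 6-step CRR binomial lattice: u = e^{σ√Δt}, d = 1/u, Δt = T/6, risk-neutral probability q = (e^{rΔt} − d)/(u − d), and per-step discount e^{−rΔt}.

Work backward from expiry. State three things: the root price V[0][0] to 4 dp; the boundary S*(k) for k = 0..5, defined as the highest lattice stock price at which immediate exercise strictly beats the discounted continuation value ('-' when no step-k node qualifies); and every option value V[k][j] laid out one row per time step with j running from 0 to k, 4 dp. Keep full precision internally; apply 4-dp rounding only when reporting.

params: Δt=0.12783 u=1.08029 d=0.92568 q=0.49229 e^(-rΔt)=0.99821
t_6 payoffs: 58.5806 46.6619 32.7526 16.5200 0.0000 0.0000 0.0000
t_5: node(5,0) S=77.0887 payoff=52.8513 vs cont=52.6189 → 52.8513 [stop]  node(5,1) S=89.9643 payoff=39.9757 vs cont=39.7433 → 39.9757 [stop]  node(5,2) S=104.9905 payoff=24.9495 vs cont=24.7172 → 24.9495 [stop]  node(5,3) S=122.5263 payoff=7.4137 vs cont=8.3724 → 8.3724 [wait]  node(5,4) S=142.9911 payoff=0.0000 vs cont=0.0000 → 0.0000 [wait]  node(5,5) S=166.8739 payoff=0.0000 vs cont=0.0000 → 0.0000 [wait]  ⇒ S*(5)=104.9905
t_4: node(4,0) S=83.2781 payoff=46.6619 vs cont=46.4296 → 46.6619 [stop]  node(4,1) S=97.1874 payoff=32.7526 vs cont=32.5202 → 32.7526 [stop]  node(4,2) S=113.4200 payoff=16.5200 vs cont=16.7588 → 16.7588 [wait]  node(4,3) S=132.3638 payoff=0.0000 vs cont=4.2432 → 4.2432 [wait]  node(4,4) S=154.4716 payoff=0.0000 vs cont=0.0000 → 0.0000 [wait]  ⇒ S*(4)=97.1874
t_3: node(3,0) S=89.9643 payoff=39.9757 vs cont=39.7433 → 39.9757 [stop]  node(3,1) S=104.9905 payoff=24.9495 vs cont=24.8345 → 24.9495 [stop]  node(3,2) S=122.5263 payoff=7.4137 vs cont=10.5785 → 10.5785 [wait]  node(3,3) S=142.9911 payoff=0.0000 vs cont=2.1505 → 2.1505 [wait]  ⇒ S*(3)=104.9905
t_2: node(2,0) S=97.1874 payoff=32.7526 vs cont=32.5202 → 32.7526 [stop]  node(2,1) S=113.4200 payoff=16.5200 vs cont=17.8429 → 17.8429 [wait]  node(2,2) S=132.3638 payoff=0.0000 vs cont=6.4180 → 6.4180 [wait]  ⇒ S*(2)=97.1874
t_1: node(1,0) S=104.9905 payoff=24.9495 vs cont=25.3673 → 25.3673 [wait]  node(1,1) S=122.5263 payoff=7.4137 vs cont=12.1967 → 12.1967 [wait]  ⇒ S*(1)=-
t_0: node(0,0) S=113.4200 payoff=16.5200 vs cont=18.8498 → 18.8498 [wait]  ⇒ S*(0)=-

price = 18.8498
boundary = - - 97.1874 104.9905 97.1874 104.9905
tree:
18.8498
25.3673 12.1967
32.7526 17.8429 6.4180
39.9757 24.9495 10.5785 2.1505
46.6619 32.7526 16.7588 4.2432 0.0000
52.8513 39.9757 24.9495 8.3724 0.0000 0.0000
58.5806 46.6619 32.7526 16.5200 0.0000 0.0000 0.0000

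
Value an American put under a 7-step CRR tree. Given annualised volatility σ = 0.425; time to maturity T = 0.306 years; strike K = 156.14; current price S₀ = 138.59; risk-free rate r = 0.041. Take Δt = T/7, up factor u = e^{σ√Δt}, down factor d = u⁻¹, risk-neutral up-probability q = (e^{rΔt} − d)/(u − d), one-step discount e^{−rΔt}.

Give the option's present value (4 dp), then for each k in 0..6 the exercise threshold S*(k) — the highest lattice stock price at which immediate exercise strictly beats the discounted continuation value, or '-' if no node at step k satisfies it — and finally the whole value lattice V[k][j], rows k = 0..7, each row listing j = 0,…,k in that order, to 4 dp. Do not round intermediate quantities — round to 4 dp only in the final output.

Δt=0.04371  u=1.09293  d=0.91497  q=0.48788  discount=0.99821
step 7 (expiry): payoffs max(K−S,0) = 81.7361 67.2655 49.9804 29.3337 4.6713 0.0000 0.0000 0.0000
step 6: (k=6,j=0): S=81.3180, (K−S)⁺=74.8220, hold=74.5424 ⇒ V=74.8220 exercise | (k=6,j=1): S=97.1333, (K−S)⁺=59.0067, hold=58.7271 ⇒ V=59.0067 exercise | (k=6,j=2): S=116.0246, (K−S)⁺=40.1154, hold=39.8358 ⇒ V=40.1154 exercise | (k=6,j=3): S=138.5900, (K−S)⁺=17.5500, hold=17.2704 ⇒ V=17.5500 exercise | (k=6,j=4): S=165.5441, (K−S)⁺=0.0000, hold=2.3880 ⇒ V=2.3880 continue | (k=6,j=5): S=197.7404, (K−S)⁺=0.0000, hold=0.0000 ⇒ V=0.0000 continue | (k=6,j=6): S=236.1986, (K−S)⁺=0.0000, hold=0.0000 ⇒ V=0.0000 continue  boundary S*=138.5900
step 5: (k=5,j=0): S=88.8745, (K−S)⁺=67.2655, hold=66.9859 ⇒ V=67.2655 exercise | (k=5,j=1): S=106.1596, (K−S)⁺=49.9804, hold=49.7008 ⇒ V=49.9804 exercise | (k=5,j=2): S=126.8063, (K−S)⁺=29.3337, hold=29.0541 ⇒ V=29.3337 exercise | (k=5,j=3): S=151.4687, (K−S)⁺=4.6713, hold=10.1346 ⇒ V=10.1346 continue | (k=5,j=4): S=180.9275, (K−S)⁺=0.0000, hold=1.2207 ⇒ V=1.2207 continue | (k=5,j=5): S=216.1157, (K−S)⁺=0.0000, hold=0.0000 ⇒ V=0.0000 continue  boundary S*=126.8063
step 4: (k=4,j=0): S=97.1333, (K−S)⁺=59.0067, hold=58.7271 ⇒ V=59.0067 exercise | (k=4,j=1): S=116.0246, (K−S)⁺=40.1154, hold=39.8358 ⇒ V=40.1154 exercise | (k=4,j=2): S=138.5900, (K−S)⁺=17.5500, hold=19.9310 ⇒ V=19.9310 continue | (k=4,j=3): S=165.5441, (K−S)⁺=0.0000, hold=5.7753 ⇒ V=5.7753 continue | (k=4,j=4): S=197.7404, (K−S)⁺=0.0000, hold=0.6240 ⇒ V=0.6240 continue  boundary S*=116.0246
step 3: (k=3,j=0): S=106.1596, (K−S)⁺=49.9804, hold=49.7008 ⇒ V=49.9804 exercise | (k=3,j=1): S=126.8063, (K−S)⁺=29.3337, hold=30.2136 ⇒ V=30.2136 continue | (k=3,j=2): S=151.4687, (K−S)⁺=4.6713, hold=13.0014 ⇒ V=13.0014 continue | (k=3,j=3): S=180.9275, (K−S)⁺=0.0000, hold=3.2563 ⇒ V=3.2563 continue  boundary S*=106.1596
step 2: (k=2,j=0): S=116.0246, (K−S)⁺=40.1154, hold=40.2644 ⇒ V=40.2644 continue | (k=2,j=1): S=138.5900, (K−S)⁺=17.5500, hold=21.7771 ⇒ V=21.7771 continue | (k=2,j=2): S=165.5441, (K−S)⁺=0.0000, hold=8.2322 ⇒ V=8.2322 continue  boundary S*=-
step 1: (k=1,j=0): S=126.8063, (K−S)⁺=29.3337, hold=31.1888 ⇒ V=31.1888 continue | (k=1,j=1): S=151.4687, (K−S)⁺=4.6713, hold=15.1416 ⇒ V=15.1416 continue  boundary S*=-
step 0: (k=0,j=0): S=138.5900, (K−S)⁺=17.5500, hold=23.3179 ⇒ V=23.3179 continue  boundary S*=-

price = 23.3179
boundary = - - - 106.1596 116.0246 126.8063 138.5900
tree:
23.3179
31.1888 15.1416
40.2644 21.7771 8.2322
49.9804 30.2136 13.0014 3.2563
59.0067 40.1154 19.9310 5.7753 0.6240
67.2655 49.9804 29.3337 10.1346 1.2207 0.0000
74.8220 59.0067 40.1154 17.5500 2.3880 0.0000 0.0000
81.7361 67.2655 49.9804 29.3337 4.6713 0.0000 0.0000 0.0000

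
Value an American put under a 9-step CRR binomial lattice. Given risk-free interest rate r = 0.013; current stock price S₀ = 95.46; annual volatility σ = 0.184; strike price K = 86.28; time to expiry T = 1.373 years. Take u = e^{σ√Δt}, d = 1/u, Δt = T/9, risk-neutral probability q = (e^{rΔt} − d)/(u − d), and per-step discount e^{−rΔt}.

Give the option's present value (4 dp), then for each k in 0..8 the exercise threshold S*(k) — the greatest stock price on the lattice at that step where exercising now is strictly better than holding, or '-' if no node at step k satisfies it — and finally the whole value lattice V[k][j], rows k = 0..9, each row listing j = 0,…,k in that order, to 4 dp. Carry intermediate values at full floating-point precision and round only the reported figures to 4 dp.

price = 3.5970
boundary = - - - - - 66.6444 62.0229 66.6444 71.6102
tree:
3.5970
5.3743 1.8043
7.8195 2.9096 0.6878
11.0316 4.5848 1.2179 0.1515
15.0180 7.0226 2.1245 0.3010 0.0000
19.6356 10.3830 3.6339 0.5983 0.0000 0.0000
24.2571 14.6826 6.0527 1.1890 0.0000 0.0000 0.0000
28.5582 19.6356 9.7053 2.3631 0.0000 0.0000 0.0000 0.0000
32.5609 24.2571 14.6698 4.6965 0.0000 0.0000 0.0000 0.0000 0.0000
36.2861 28.5582 19.6356 9.3339 0.0000 0.0000 0.0000 0.0000 0.0000 0.0000

Δt=0.15256  u=1.07451  d=0.93065  q=0.49584  discount=0.99802
step 9 (expiry): payoffs max(K−S,0) = 36.2861 28.5582 19.6356 9.3339 0.0000 0.0000 0.0000 0.0000 0.0000 0.0000
step 8: (k=8,j=0): S=53.7191, (K−S)⁺=32.5609, hold=32.3900 ⇒ V=32.5609 exercise | (k=8,j=1): S=62.0229, (K−S)⁺=24.2571, hold=24.0862 ⇒ V=24.2571 exercise | (k=8,j=2): S=71.6102, (K−S)⁺=14.6698, hold=14.4988 ⇒ V=14.6698 exercise | (k=8,j=3): S=82.6796, (K−S)⁺=3.6004, hold=4.6965 ⇒ V=4.6965 continue | (k=8,j=4): S=95.4600, (K−S)⁺=0.0000, hold=0.0000 ⇒ V=0.0000 continue | (k=8,j=5): S=110.2160, (K−S)⁺=0.0000, hold=0.0000 ⇒ V=0.0000 continue | (k=8,j=6): S=127.2530, (K−S)⁺=0.0000, hold=0.0000 ⇒ V=0.0000 continue | (k=8,j=7): S=146.9234, (K−S)⁺=0.0000, hold=0.0000 ⇒ V=0.0000 continue | (k=8,j=8): S=169.6345, (K−S)⁺=0.0000, hold=0.0000 ⇒ V=0.0000 continue  boundary S*=71.6102
step 7: (k=7,j=0): S=57.7218, (K−S)⁺=28.5582, hold=28.3872 ⇒ V=28.5582 exercise | (k=7,j=1): S=66.6444, (K−S)⁺=19.6356, hold=19.4647 ⇒ V=19.6356 exercise | (k=7,j=2): S=76.9461, (K−S)⁺=9.3339, hold=9.7053 ⇒ V=9.7053 continue | (k=7,j=3): S=88.8403, (K−S)⁺=0.0000, hold=2.3631 ⇒ V=2.3631 continue | (k=7,j=4): S=102.5730, (K−S)⁺=0.0000, hold=0.0000 ⇒ V=0.0000 continue | (k=7,j=5): S=118.4285, (K−S)⁺=0.0000, hold=0.0000 ⇒ V=0.0000 continue | (k=7,j=6): S=136.7349, (K−S)⁺=0.0000, hold=0.0000 ⇒ V=0.0000 continue | (k=7,j=7): S=157.8711, (K−S)⁺=0.0000, hold=0.0000 ⇒ V=0.0000 continue  boundary S*=66.6444
step 6: (k=6,j=0): S=62.0229, (K−S)⁺=24.2571, hold=24.0862 ⇒ V=24.2571 exercise | (k=6,j=1): S=71.6102, (K−S)⁺=14.6698, hold=14.6826 ⇒ V=14.6826 continue | (k=6,j=2): S=82.6796, (K−S)⁺=3.6004, hold=6.0527 ⇒ V=6.0527 continue | (k=6,j=3): S=95.4600, (K−S)⁺=0.0000, hold=1.1890 ⇒ V=1.1890 continue | (k=6,j=4): S=110.2160, (K−S)⁺=0.0000, hold=0.0000 ⇒ V=0.0000 continue | (k=6,j=5): S=127.2530, (K−S)⁺=0.0000, hold=0.0000 ⇒ V=0.0000 continue | (k=6,j=6): S=146.9234, (K−S)⁺=0.0000, hold=0.0000 ⇒ V=0.0000 continue  boundary S*=62.0229
step 5: (k=5,j=0): S=66.6444, (K−S)⁺=19.6356, hold=19.4711 ⇒ V=19.6356 exercise | (k=5,j=1): S=76.9461, (K−S)⁺=9.3339, hold=10.3830 ⇒ V=10.3830 continue | (k=5,j=2): S=88.8403, (K−S)⁺=0.0000, hold=3.6339 ⇒ V=3.6339 continue | (k=5,j=3): S=102.5730, (K−S)⁺=0.0000, hold=0.5983 ⇒ V=0.5983 continue | (k=5,j=4): S=118.4285, (K−S)⁺=0.0000, hold=0.0000 ⇒ V=0.0000 continue | (k=5,j=5): S=136.7349, (K−S)⁺=0.0000, hold=0.0000 ⇒ V=0.0000 continue  boundary S*=66.6444
step 4: (k=4,j=0): S=71.6102, (K−S)⁺=14.6698, hold=15.0180 ⇒ V=15.0180 continue | (k=4,j=1): S=82.6796, (K−S)⁺=3.6004, hold=7.0226 ⇒ V=7.0226 continue | (k=4,j=2): S=95.4600, (K−S)⁺=0.0000, hold=2.1245 ⇒ V=2.1245 continue | (k=4,j=3): S=110.2160, (K−S)⁺=0.0000, hold=0.3010 ⇒ V=0.3010 continue | (k=4,j=4): S=127.2530, (K−S)⁺=0.0000, hold=0.0000 ⇒ V=0.0000 continue  boundary S*=-
step 3: (k=3,j=0): S=76.9461, (K−S)⁺=9.3339, hold=11.0316 ⇒ V=11.0316 continue | (k=3,j=1): S=88.8403, (K−S)⁺=0.0000, hold=4.5848 ⇒ V=4.5848 continue | (k=3,j=2): S=102.5730, (K−S)⁺=0.0000, hold=1.2179 ⇒ V=1.2179 continue | (k=3,j=3): S=118.4285, (K−S)⁺=0.0000, hold=0.1515 ⇒ V=0.1515 continue  boundary S*=-
step 2: (k=2,j=0): S=82.6796, (K−S)⁺=3.6004, hold=7.8195 ⇒ V=7.8195 continue | (k=2,j=1): S=95.4600, (K−S)⁺=0.0000, hold=2.9096 ⇒ V=2.9096 continue | (k=2,j=2): S=110.2160, (K−S)⁺=0.0000, hold=0.6878 ⇒ V=0.6878 continue  boundary S*=-
step 1: (k=1,j=0): S=88.8403, (K−S)⁺=0.0000, hold=5.3743 ⇒ V=5.3743 continue | (k=1,j=1): S=102.5730, (K−S)⁺=0.0000, hold=1.8043 ⇒ V=1.8043 continue  boundary S*=-
step 0: (k=0,j=0): S=95.4600, (K−S)⁺=0.0000, hold=3.5970 ⇒ V=3.5970 continue  boundary S*=-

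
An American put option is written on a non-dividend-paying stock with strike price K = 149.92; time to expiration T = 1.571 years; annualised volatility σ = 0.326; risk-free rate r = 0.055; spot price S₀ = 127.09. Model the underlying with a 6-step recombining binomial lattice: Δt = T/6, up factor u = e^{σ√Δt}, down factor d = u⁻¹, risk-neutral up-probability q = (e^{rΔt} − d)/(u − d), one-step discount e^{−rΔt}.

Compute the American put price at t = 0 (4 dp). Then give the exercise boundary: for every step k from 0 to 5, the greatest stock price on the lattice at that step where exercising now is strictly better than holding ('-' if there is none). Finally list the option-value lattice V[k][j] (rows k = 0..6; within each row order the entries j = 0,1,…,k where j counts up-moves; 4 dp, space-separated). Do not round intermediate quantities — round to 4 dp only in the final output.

price = 30.2877
boundary = - - 91.0373 107.5636 91.0373 107.5636
tree:
30.2877
43.0431 18.4929
58.8827 28.5534 9.0341
72.8699 42.3564 15.6678 2.7058
84.7080 58.8827 26.3511 5.5085 0.0000
94.7273 72.8699 42.3564 11.2142 0.0000 0.0000
103.2073 84.7080 58.8827 22.8300 0.0000 0.0000 0.0000

Δt=0.26183  u=1.18153  d=0.84636  q=0.50167  discount=0.98570
step 6 (expiry): payoffs max(K−S,0) = 103.2073 84.7080 58.8827 22.8300 0.0000 0.0000 0.0000
step 5: (k=5,j=0): S=55.1927, (K−S)⁺=94.7273, hold=92.5838 ⇒ V=94.7273 exercise | (k=5,j=1): S=77.0501, (K−S)⁺=72.8699, hold=70.7264 ⇒ V=72.8699 exercise | (k=5,j=2): S=107.5636, (K−S)⁺=42.3564, hold=40.2129 ⇒ V=42.3564 exercise | (k=5,j=3): S=150.1611, (K−S)⁺=0.0000, hold=11.2142 ⇒ V=11.2142 continue | (k=5,j=4): S=209.6280, (K−S)⁺=0.0000, hold=0.0000 ⇒ V=0.0000 continue | (k=5,j=5): S=292.6452, (K−S)⁺=0.0000, hold=0.0000 ⇒ V=0.0000 continue  boundary S*=107.5636
step 4: (k=4,j=0): S=65.2120, (K−S)⁺=84.7080, hold=82.5645 ⇒ V=84.7080 exercise | (k=4,j=1): S=91.0373, (K−S)⁺=58.8827, hold=56.7392 ⇒ V=58.8827 exercise | (k=4,j=2): S=127.0900, (K−S)⁺=22.8300, hold=26.3511 ⇒ V=26.3511 continue | (k=4,j=3): S=177.4203, (K−S)⁺=0.0000, hold=5.5085 ⇒ V=5.5085 continue | (k=4,j=4): S=247.6825, (K−S)⁺=0.0000, hold=0.0000 ⇒ V=0.0000 continue  boundary S*=91.0373
step 3: (k=3,j=0): S=77.0501, (K−S)⁺=72.8699, hold=70.7264 ⇒ V=72.8699 exercise | (k=3,j=1): S=107.5636, (K−S)⁺=42.3564, hold=41.9541 ⇒ V=42.3564 exercise | (k=3,j=2): S=150.1611, (K−S)⁺=0.0000, hold=15.6678 ⇒ V=15.6678 continue | (k=3,j=3): S=209.6280, (K−S)⁺=0.0000, hold=2.7058 ⇒ V=2.7058 continue  boundary S*=107.5636
step 2: (k=2,j=0): S=91.0373, (K−S)⁺=58.8827, hold=56.7392 ⇒ V=58.8827 exercise | (k=2,j=1): S=127.0900, (K−S)⁺=22.8300, hold=28.5534 ⇒ V=28.5534 continue | (k=2,j=2): S=177.4203, (K−S)⁺=0.0000, hold=9.0341 ⇒ V=9.0341 continue  boundary S*=91.0373
step 1: (k=1,j=0): S=107.5636, (K−S)⁺=42.3564, hold=43.0431 ⇒ V=43.0431 continue | (k=1,j=1): S=150.1611, (K−S)⁺=0.0000, hold=18.4929 ⇒ V=18.4929 continue  boundary S*=-
step 0: (k=0,j=0): S=127.0900, (K−S)⁺=22.8300, hold=30.2877 ⇒ V=30.2877 continue  boundary S*=-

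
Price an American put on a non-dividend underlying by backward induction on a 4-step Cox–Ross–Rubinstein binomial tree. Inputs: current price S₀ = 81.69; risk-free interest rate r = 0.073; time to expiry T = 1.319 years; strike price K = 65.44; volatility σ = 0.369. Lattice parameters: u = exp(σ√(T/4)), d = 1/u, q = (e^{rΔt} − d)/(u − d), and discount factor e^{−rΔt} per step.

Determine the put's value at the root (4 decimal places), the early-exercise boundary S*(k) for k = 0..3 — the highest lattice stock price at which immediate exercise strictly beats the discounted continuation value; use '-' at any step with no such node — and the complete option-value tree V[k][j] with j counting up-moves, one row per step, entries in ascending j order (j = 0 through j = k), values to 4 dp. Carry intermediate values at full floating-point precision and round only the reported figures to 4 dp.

Δt=0.32975  u=1.23602  d=0.80905  q=0.50429  discount=0.97622
step 4 (expiry): payoffs max(K−S,0) = 30.4397 11.9688 0.0000 0.0000 0.0000
step 3: (k=3,j=0): S=43.2609, (K−S)⁺=22.1791, hold=20.6226 ⇒ V=22.1791 exercise | (k=3,j=1): S=66.0913, (K−S)⁺=0.0000, hold=5.7920 ⇒ V=5.7920 continue | (k=3,j=2): S=100.9702, (K−S)⁺=0.0000, hold=0.0000 ⇒ V=0.0000 continue | (k=3,j=3): S=154.2560, (K−S)⁺=0.0000, hold=0.0000 ⇒ V=0.0000 continue  boundary S*=43.2609
step 2: (k=2,j=0): S=53.4712, (K−S)⁺=11.9688, hold=13.5843 ⇒ V=13.5843 continue | (k=2,j=1): S=81.6900, (K−S)⁺=0.0000, hold=2.8029 ⇒ V=2.8029 continue | (k=2,j=2): S=124.8009, (K−S)⁺=0.0000, hold=0.0000 ⇒ V=0.0000 continue  boundary S*=-
step 1: (k=1,j=0): S=66.0913, (K−S)⁺=0.0000, hold=7.9536 ⇒ V=7.9536 continue | (k=1,j=1): S=100.9702, (K−S)⁺=0.0000, hold=1.3564 ⇒ V=1.3564 continue  boundary S*=-
step 0: (k=0,j=0): S=81.6900, (K−S)⁺=0.0000, hold=4.5167 ⇒ V=4.5167 continue  boundary S*=-

price = 4.5167
boundary = - - - 43.2609
tree:
4.5167
7.9536 1.3564
13.5843 2.8029 0.0000
22.1791 5.7920 0.0000 0.0000
30.4397 11.9688 0.0000 0.0000 0.0000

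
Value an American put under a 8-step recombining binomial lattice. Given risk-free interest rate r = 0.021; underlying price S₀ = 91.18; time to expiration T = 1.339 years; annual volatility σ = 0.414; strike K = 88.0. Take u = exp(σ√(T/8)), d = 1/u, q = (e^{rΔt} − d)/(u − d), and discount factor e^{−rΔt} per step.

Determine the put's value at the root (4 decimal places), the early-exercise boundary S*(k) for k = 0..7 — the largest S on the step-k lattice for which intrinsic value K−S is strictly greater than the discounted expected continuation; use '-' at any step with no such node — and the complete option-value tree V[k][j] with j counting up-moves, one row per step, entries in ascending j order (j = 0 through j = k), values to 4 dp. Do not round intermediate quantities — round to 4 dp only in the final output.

price = 14.1199
boundary = - - - - 46.3092 54.8562 46.3092 54.8562
tree:
14.1199
19.4794 8.1361
26.0557 12.1535 3.6323
33.6305 17.6444 6.0056 0.9629
41.6908 24.7248 9.7318 1.8168 0.0000
48.9060 33.1438 15.3443 3.4277 0.0000 0.0000
54.9971 41.6908 23.2585 6.4669 0.0000 0.0000 0.0000
60.1392 48.9060 33.1438 12.2010 0.0000 0.0000 0.0000 0.0000
64.4801 54.9971 41.6908 23.0194 0.0000 0.0000 0.0000 0.0000 0.0000

Δt=0.16737  u=1.18456  d=0.84419  q=0.46810  discount=0.99649
step 8 (expiry): payoffs max(K−S,0) = 64.4801 54.9971 41.6908 23.0194 0.0000 0.0000 0.0000 0.0000 0.0000
step 7: (k=7,j=0): S=27.8608, (K−S)⁺=60.1392, hold=59.8304 ⇒ V=60.1392 exercise | (k=7,j=1): S=39.0940, (K−S)⁺=48.9060, hold=48.5973 ⇒ V=48.9060 exercise | (k=7,j=2): S=54.8562, (K−S)⁺=33.1438, hold=32.8351 ⇒ V=33.1438 exercise | (k=7,j=3): S=76.9736, (K−S)⁺=11.0264, hold=12.2010 ⇒ V=12.2010 continue | (k=7,j=4): S=108.0084, (K−S)⁺=0.0000, hold=0.0000 ⇒ V=0.0000 continue | (k=7,j=5): S=151.5562, (K−S)⁺=0.0000, hold=0.0000 ⇒ V=0.0000 continue | (k=7,j=6): S=212.6619, (K−S)⁺=0.0000, hold=0.0000 ⇒ V=0.0000 continue | (k=7,j=7): S=298.4047, (K−S)⁺=0.0000, hold=0.0000 ⇒ V=0.0000 continue  boundary S*=54.8562
step 6: (k=6,j=0): S=33.0029, (K−S)⁺=54.9971, hold=54.6884 ⇒ V=54.9971 exercise | (k=6,j=1): S=46.3092, (K−S)⁺=41.6908, hold=41.3820 ⇒ V=41.6908 exercise | (k=6,j=2): S=64.9806, (K−S)⁺=23.0194, hold=23.2585 ⇒ V=23.2585 continue | (k=6,j=3): S=91.1800, (K−S)⁺=0.0000, hold=6.4669 ⇒ V=6.4669 continue | (k=6,j=4): S=127.9427, (K−S)⁺=0.0000, hold=0.0000 ⇒ V=0.0000 continue | (k=6,j=5): S=179.5278, (K−S)⁺=0.0000, hold=0.0000 ⇒ V=0.0000 continue | (k=6,j=6): S=251.9113, (K−S)⁺=0.0000, hold=0.0000 ⇒ V=0.0000 continue  boundary S*=46.3092
step 5: (k=5,j=0): S=39.0940, (K−S)⁺=48.9060, hold=48.5973 ⇒ V=48.9060 exercise | (k=5,j=1): S=54.8562, (K−S)⁺=33.1438, hold=32.9466 ⇒ V=33.1438 exercise | (k=5,j=2): S=76.9736, (K−S)⁺=11.0264, hold=15.3443 ⇒ V=15.3443 continue | (k=5,j=3): S=108.0084, (K−S)⁺=0.0000, hold=3.4277 ⇒ V=3.4277 continue | (k=5,j=4): S=151.5562, (K−S)⁺=0.0000, hold=0.0000 ⇒ V=0.0000 continue | (k=5,j=5): S=212.6619, (K−S)⁺=0.0000, hold=0.0000 ⇒ V=0.0000 continue  boundary S*=54.8562
step 4: (k=4,j=0): S=46.3092, (K−S)⁺=41.6908, hold=41.3820 ⇒ V=41.6908 exercise | (k=4,j=1): S=64.9806, (K−S)⁺=23.0194, hold=24.7248 ⇒ V=24.7248 continue | (k=4,j=2): S=91.1800, (K−S)⁺=0.0000, hold=9.7318 ⇒ V=9.7318 continue | (k=4,j=3): S=127.9427, (K−S)⁺=0.0000, hold=1.8168 ⇒ V=1.8168 continue | (k=4,j=4): S=179.5278, (K−S)⁺=0.0000, hold=0.0000 ⇒ V=0.0000 continue  boundary S*=46.3092
step 3: (k=3,j=0): S=54.8562, (K−S)⁺=33.1438, hold=33.6305 ⇒ V=33.6305 continue | (k=3,j=1): S=76.9736, (K−S)⁺=11.0264, hold=17.6444 ⇒ V=17.6444 continue | (k=3,j=2): S=108.0084, (K−S)⁺=0.0000, hold=6.0056 ⇒ V=6.0056 continue | (k=3,j=3): S=151.5562, (K−S)⁺=0.0000, hold=0.9629 ⇒ V=0.9629 continue  boundary S*=-
step 2: (k=2,j=0): S=64.9806, (K−S)⁺=23.0194, hold=26.0557 ⇒ V=26.0557 continue | (k=2,j=1): S=91.1800, (K−S)⁺=0.0000, hold=12.1535 ⇒ V=12.1535 continue | (k=2,j=2): S=127.9427, (K−S)⁺=0.0000, hold=3.6323 ⇒ V=3.6323 continue  boundary S*=-
step 1: (k=1,j=0): S=76.9736, (K−S)⁺=11.0264, hold=19.4794 ⇒ V=19.4794 continue | (k=1,j=1): S=108.0084, (K−S)⁺=0.0000, hold=8.1361 ⇒ V=8.1361 continue  boundary S*=-
step 0: (k=0,j=0): S=91.1800, (K−S)⁺=0.0000, hold=14.1199 ⇒ V=14.1199 continue  boundary S*=-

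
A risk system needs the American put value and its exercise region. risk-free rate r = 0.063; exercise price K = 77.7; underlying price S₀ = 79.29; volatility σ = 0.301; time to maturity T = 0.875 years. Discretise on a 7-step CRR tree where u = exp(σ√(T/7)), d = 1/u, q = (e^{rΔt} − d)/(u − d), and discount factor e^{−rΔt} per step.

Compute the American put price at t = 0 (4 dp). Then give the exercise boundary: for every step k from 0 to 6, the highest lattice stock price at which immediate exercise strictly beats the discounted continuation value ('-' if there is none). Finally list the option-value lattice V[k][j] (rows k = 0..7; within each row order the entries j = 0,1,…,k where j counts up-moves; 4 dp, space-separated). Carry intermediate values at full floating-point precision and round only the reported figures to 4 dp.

Δt=0.12500  u=1.11229  d=0.89905  q=0.51050  discount=0.99216
step 7 (expiry): payoffs max(K−S,0) = 40.0559 31.1273 20.0809 6.4145 0.0000 0.0000 0.0000 0.0000
step 6: (k=6,j=0): S=41.8710, (K−S)⁺=35.8290, hold=35.2195 ⇒ V=35.8290 exercise | (k=6,j=1): S=51.8023, (K−S)⁺=25.8977, hold=25.2883 ⇒ V=25.8977 exercise | (k=6,j=2): S=64.0890, (K−S)⁺=13.6110, hold=13.0015 ⇒ V=13.6110 exercise | (k=6,j=3): S=79.2900, (K−S)⁺=0.0000, hold=3.1153 ⇒ V=3.1153 continue | (k=6,j=4): S=98.0964, (K−S)⁺=0.0000, hold=0.0000 ⇒ V=0.0000 continue | (k=6,j=5): S=121.3635, (K−S)⁺=0.0000, hold=0.0000 ⇒ V=0.0000 continue | (k=6,j=6): S=150.1492, (K−S)⁺=0.0000, hold=0.0000 ⇒ V=0.0000 continue  boundary S*=64.0890
step 5: (k=5,j=0): S=46.5727, (K−S)⁺=31.1273, hold=30.5178 ⇒ V=31.1273 exercise | (k=5,j=1): S=57.6191, (K−S)⁺=20.0809, hold=19.4715 ⇒ V=20.0809 exercise | (k=5,j=2): S=71.2855, (K−S)⁺=6.4145, hold=8.1883 ⇒ V=8.1883 continue | (k=5,j=3): S=88.1934, (K−S)⁺=0.0000, hold=1.5130 ⇒ V=1.5130 continue | (k=5,j=4): S=109.1115, (K−S)⁺=0.0000, hold=0.0000 ⇒ V=0.0000 continue | (k=5,j=5): S=134.9912, (K−S)⁺=0.0000, hold=0.0000 ⇒ V=0.0000 continue  boundary S*=57.6191
step 4: (k=4,j=0): S=51.8023, (K−S)⁺=25.8977, hold=25.2883 ⇒ V=25.8977 exercise | (k=4,j=1): S=64.0890, (K−S)⁺=13.6110, hold=13.8999 ⇒ V=13.8999 continue | (k=4,j=2): S=79.2900, (K−S)⁺=0.0000, hold=4.7431 ⇒ V=4.7431 continue | (k=4,j=3): S=98.0964, (K−S)⁺=0.0000, hold=0.7348 ⇒ V=0.7348 continue | (k=4,j=4): S=121.3635, (K−S)⁺=0.0000, hold=0.0000 ⇒ V=0.0000 continue  boundary S*=51.8023
step 3: (k=3,j=0): S=57.6191, (K−S)⁺=20.0809, hold=19.6178 ⇒ V=20.0809 exercise | (k=3,j=1): S=71.2855, (K−S)⁺=6.4145, hold=9.1530 ⇒ V=9.1530 continue | (k=3,j=2): S=88.1934, (K−S)⁺=0.0000, hold=2.6757 ⇒ V=2.6757 continue | (k=3,j=3): S=109.1115, (K−S)⁺=0.0000, hold=0.3569 ⇒ V=0.3569 continue  boundary S*=57.6191
step 2: (k=2,j=0): S=64.0890, (K−S)⁺=13.6110, hold=14.3885 ⇒ V=14.3885 continue | (k=2,j=1): S=79.2900, (K−S)⁺=0.0000, hold=5.8005 ⇒ V=5.8005 continue | (k=2,j=2): S=98.0964, (K−S)⁺=0.0000, hold=1.4802 ⇒ V=1.4802 continue  boundary S*=-
step 1: (k=1,j=0): S=71.2855, (K−S)⁺=6.4145, hold=9.9259 ⇒ V=9.9259 continue | (k=1,j=1): S=88.1934, (K−S)⁺=0.0000, hold=3.5668 ⇒ V=3.5668 continue  boundary S*=-
step 0: (k=0,j=0): S=79.2900, (K−S)⁺=0.0000, hold=6.6272 ⇒ V=6.6272 continue  boundary S*=-

price = 6.6272
boundary = - - - 57.6191 51.8023 57.6191 64.0890
tree:
6.6272
9.9259 3.5668
14.3885 5.8005 1.4802
20.0809 9.1530 2.6757 0.3569
25.8977 13.8999 4.7431 0.7348 0.0000
31.1273 20.0809 8.1883 1.5130 0.0000 0.0000
35.8290 25.8977 13.6110 3.1153 0.0000 0.0000 0.0000
40.0559 31.1273 20.0809 6.4145 0.0000 0.0000 0.0000 0.0000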